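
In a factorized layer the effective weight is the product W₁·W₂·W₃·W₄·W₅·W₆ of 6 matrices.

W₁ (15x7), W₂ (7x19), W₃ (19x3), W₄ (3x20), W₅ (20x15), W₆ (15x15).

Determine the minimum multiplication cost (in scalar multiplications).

2964

Adjacent pairs: W₁W₂ = 15·7·19 = 1995; W₂W₃ = 7·19·3 = 399; W₃W₄ = 19·3·20 = 1140; W₄W₅ = 3·20·15 = 900; W₅W₆ = 20·15·15 = 4500.
Length 3: W₁..W₃: k=1: 0+399+15·7·3=714; k=2: 1995+0+15·19·3=2850 → min 714 | W₂..W₄: k=2: 0+1140+7·19·20=3800; k=3: 399+0+7·3·20=819 → min 819 | W₃..W₅: k=3: 0+900+19·3·15=1755; k=4: 1140+0+19·20·15=6840 → min 1755 | W₄..W₆: k=4: 0+4500+3·20·15=5400; k=5: 900+0+3·15·15=1575 → min 1575.
Length 4: W₁..W₄: k=1: 0+819+15·7·20=2919; k=2: 1995+1140+15·19·20=8835; k=3: 714+0+15·3·20=1614 → min 1614 | W₂..W₅: k=2: 0+1755+7·19·15=3750; k=3: 399+900+7·3·15=1614; k=4: 819+0+7·20·15=2919 → min 1614 | W₃..W₆: k=3: 0+1575+19·3·15=2430; k=4: 1140+4500+19·20·15=11340; k=5: 1755+0+19·15·15=6030 → min 2430.
Length 5: W₁..W₅: k=1: 0+1614+15·7·15=3189; k=2: 1995+1755+15·19·15=8025; k=3: 714+900+15·3·15=2289; k=4: 1614+0+15·20·15=6114 → min 2289 | W₂..W₆: k=2: 0+2430+7·19·15=4425; k=3: 399+1575+7·3·15=2289; k=4: 819+4500+7·20·15=7419; k=5: 1614+0+7·15·15=3189 → min 2289.
Length 6: W₁..W₆: k=1: 0+2289+15·7·15=3864; k=2: 1995+2430+15·19·15=8700; k=3: 714+1575+15·3·15=2964; k=4: 1614+4500+15·20·15=10614; k=5: 2289+0+15·15·15=5664 → min 2964.
Optimal order: ((W₁·(W₂·W₃))·((W₄·W₅)·W₆)) with cost 2964.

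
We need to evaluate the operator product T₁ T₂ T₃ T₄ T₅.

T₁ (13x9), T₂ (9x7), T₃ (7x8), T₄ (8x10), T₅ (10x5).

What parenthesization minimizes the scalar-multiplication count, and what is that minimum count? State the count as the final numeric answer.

1580

Adjacent pairs: T₁T₂ = 13·9·7 = 819; T₂T₃ = 9·7·8 = 504; T₃T₄ = 7·8·10 = 560; T₄T₅ = 8·10·5 = 400.
Length 3: T₁..T₃: k=1: 0+504+13·9·8=1440; k=2: 819+0+13·7·8=1547 → min 1440 | T₂..T₄: k=2: 0+560+9·7·10=1190; k=3: 504+0+9·8·10=1224 → min 1190 | T₃..T₅: k=3: 0+400+7·8·5=680; k=4: 560+0+7·10·5=910 → min 680.
Length 4: T₁..T₄: k=1: 0+1190+13·9·10=2360; k=2: 819+560+13·7·10=2289; k=3: 1440+0+13·8·10=2480 → min 2289 | T₂..T₅: k=2: 0+680+9·7·5=995; k=3: 504+400+9·8·5=1264; k=4: 1190+0+9·10·5=1640 → min 995.
Length 5: T₁..T₅: k=1: 0+995+13·9·5=1580; k=2: 819+680+13·7·5=1954; k=3: 1440+400+13·8·5=2360; k=4: 2289+0+13·10·5=2939 → min 1580.
Optimal parenthesization: (T₁ (T₂ (T₃ (T₄ T₅)))) with cost 1580.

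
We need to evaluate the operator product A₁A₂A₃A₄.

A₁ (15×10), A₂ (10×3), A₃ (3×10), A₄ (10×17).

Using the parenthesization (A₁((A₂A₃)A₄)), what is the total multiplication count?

(A₂A₃): 10×3 by 3×10 → 10×10, cost 10·3·10 = 300
((A₂A₃)A₄): 10×10 by 10×17 → 10×17, cost 10·10·17 = 1700; cumulative 2000
(A₁((A₂A₃)A₄)): 15×10 by 10×17 → 15×17, cost 15·10·17 = 2550; cumulative 4550
Total: 4550 scalar multiplications.

4550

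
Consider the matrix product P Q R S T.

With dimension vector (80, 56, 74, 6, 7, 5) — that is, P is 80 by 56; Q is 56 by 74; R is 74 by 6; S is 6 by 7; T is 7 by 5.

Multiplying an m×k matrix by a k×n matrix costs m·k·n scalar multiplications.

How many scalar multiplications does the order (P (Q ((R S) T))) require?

(R S): 74×6 by 6×7 → 74×7, cost 74·6·7 = 3108
((R S) T): 74×7 by 7×5 → 74×5, cost 74·7·5 = 2590; cumulative 5698
(Q ((R S) T)): 56×74 by 74×5 → 56×5, cost 56·74·5 = 20720; cumulative 26418
(P (Q ((R S) T))): 80×56 by 56×5 → 80×5, cost 80·56·5 = 22400; cumulative 48818
Total: 48818 scalar multiplications.

48818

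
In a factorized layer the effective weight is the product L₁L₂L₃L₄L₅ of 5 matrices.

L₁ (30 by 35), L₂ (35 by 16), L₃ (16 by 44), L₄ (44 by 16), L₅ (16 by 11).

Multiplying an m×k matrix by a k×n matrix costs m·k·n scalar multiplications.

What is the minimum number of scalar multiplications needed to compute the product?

31790

Adjacent pairs: L₁L₂ = 30·35·16 = 16800; L₂L₃ = 35·16·44 = 24640; L₃L₄ = 16·44·16 = 11264; L₄L₅ = 44·16·11 = 7744.
Length 3: L₁..L₃: k=1: 0+24640+30·35·44=70840; k=2: 16800+0+30·16·44=37920 → min 37920 | L₂..L₄: k=2: 0+11264+35·16·16=20224; k=3: 24640+0+35·44·16=49280 → min 20224 | L₃..L₅: k=3: 0+7744+16·44·11=15488; k=4: 11264+0+16·16·11=14080 → min 14080.
Length 4: L₁..L₄: k=1: 0+20224+30·35·16=37024; k=2: 16800+11264+30·16·16=35744; k=3: 37920+0+30·44·16=59040 → min 35744 | L₂..L₅: k=2: 0+14080+35·16·11=20240; k=3: 24640+7744+35·44·11=49324; k=4: 20224+0+35·16·11=26384 → min 20240.
Length 5: L₁..L₅: k=1: 0+20240+30·35·11=31790; k=2: 16800+14080+30·16·11=36160; k=3: 37920+7744+30·44·11=60184; k=4: 35744+0+30·16·11=41024 → min 31790.
Optimal order: (L₁(L₂((L₃L₄)L₅))) with cost 31790.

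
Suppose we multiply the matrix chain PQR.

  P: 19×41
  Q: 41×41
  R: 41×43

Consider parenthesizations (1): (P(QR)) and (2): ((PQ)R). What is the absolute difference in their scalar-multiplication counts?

Order (1) = (P(QR)): (QR): 41×41 by 41×43 → 41×43, cost 41·41·43 = 72283; (P(QR)): 19×41 by 41×43 → 19×43, cost 19·41·43 = 33497; cumulative 105780. Total 105780.
Order (2) = ((PQ)R): (PQ): 19×41 by 41×41 → 19×41, cost 19·41·41 = 31939; ((PQ)R): 19×41 by 41×43 → 19×43, cost 19·41·43 = 33497; cumulative 65436. Total 65436.
Difference: |105780 − 65436| = 40344.

40344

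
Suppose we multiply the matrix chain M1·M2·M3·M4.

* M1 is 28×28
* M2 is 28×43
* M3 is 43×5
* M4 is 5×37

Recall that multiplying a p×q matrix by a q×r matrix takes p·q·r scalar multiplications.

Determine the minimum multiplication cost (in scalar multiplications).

15120

Adjacent pairs: M1M2 = 28·28·43 = 33712; M2M3 = 28·43·5 = 6020; M3M4 = 43·5·37 = 7955.
Length 3: M1..M3: k=1: 0+6020+28·28·5=9940; k=2: 33712+0+28·43·5=39732 → min 9940 | M2..M4: k=2: 0+7955+28·43·37=52503; k=3: 6020+0+28·5·37=11200 → min 11200.
Length 4: M1..M4: k=1: 0+11200+28·28·37=40208; k=2: 33712+7955+28·43·37=86215; k=3: 9940+0+28·5·37=15120 → min 15120.
Optimal order: ((M1·(M2·M3))·M4) with cost 15120.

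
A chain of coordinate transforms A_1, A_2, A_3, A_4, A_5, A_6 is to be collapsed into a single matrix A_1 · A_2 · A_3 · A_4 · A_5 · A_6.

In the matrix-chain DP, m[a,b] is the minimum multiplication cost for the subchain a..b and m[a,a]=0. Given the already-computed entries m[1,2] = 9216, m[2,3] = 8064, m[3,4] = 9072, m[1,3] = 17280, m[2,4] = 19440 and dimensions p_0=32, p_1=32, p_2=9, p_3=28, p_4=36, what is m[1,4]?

28656

m[1,4] = min over k∈[1,3] of m[1,k]+m[k+1,4]+p_{0}·p_k·p_{4}.
k=1: 0 + 19440 + 32·32·36 = 56304; k=2: 9216 + 9072 + 32·9·36 = 28656; k=3: 17280 + 0 + 32·28·36 = 49536.
Minimum: 28656 at k=2.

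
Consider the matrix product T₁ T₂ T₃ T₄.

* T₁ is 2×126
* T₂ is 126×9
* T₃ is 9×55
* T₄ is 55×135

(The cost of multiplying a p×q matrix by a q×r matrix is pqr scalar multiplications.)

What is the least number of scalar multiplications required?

Adjacent pairs: T₁T₂ = 2·126·9 = 2268; T₂T₃ = 126·9·55 = 62370; T₃T₄ = 9·55·135 = 66825.
Length 3: T₁..T₃: k=1: 0+62370+2·126·55=76230; k=2: 2268+0+2·9·55=3258 → min 3258 | T₂..T₄: k=2: 0+66825+126·9·135=219915; k=3: 62370+0+126·55·135=997920 → min 219915.
Length 4: T₁..T₄: k=1: 0+219915+2·126·135=253935; k=2: 2268+66825+2·9·135=71523; k=3: 3258+0+2·55·135=18108 → min 18108.
Optimal order: (((T₁ T₂) T₃) T₄) with cost 18108.

18108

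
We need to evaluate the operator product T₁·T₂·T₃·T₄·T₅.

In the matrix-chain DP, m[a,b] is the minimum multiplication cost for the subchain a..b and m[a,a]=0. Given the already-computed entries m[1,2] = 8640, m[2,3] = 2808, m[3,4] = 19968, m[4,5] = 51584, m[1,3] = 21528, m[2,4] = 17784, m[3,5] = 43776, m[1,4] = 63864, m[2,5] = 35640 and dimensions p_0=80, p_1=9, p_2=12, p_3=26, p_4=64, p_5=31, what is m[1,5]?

57960

m[1,5] = min over k∈[1,4] of m[1,k]+m[k+1,5]+p_{0}·p_k·p_{5}.
k=1: 0 + 35640 + 80·9·31 = 57960; k=2: 8640 + 43776 + 80·12·31 = 82176; k=3: 21528 + 51584 + 80·26·31 = 137592; k=4: 63864 + 0 + 80·64·31 = 222584.
Minimum: 57960 at k=1.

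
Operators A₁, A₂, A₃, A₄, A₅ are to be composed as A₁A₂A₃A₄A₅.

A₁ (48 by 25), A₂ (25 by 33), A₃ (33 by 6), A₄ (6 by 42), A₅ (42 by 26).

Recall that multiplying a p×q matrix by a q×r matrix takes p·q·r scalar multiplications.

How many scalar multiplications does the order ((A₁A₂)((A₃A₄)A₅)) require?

(A₁A₂): 48×25 by 25×33 → 48×33, cost 48·25·33 = 39600
(A₃A₄): 33×6 by 6×42 → 33×42, cost 33·6·42 = 8316
((A₃A₄)A₅): 33×42 by 42×26 → 33×26, cost 33·42·26 = 36036; cumulative 44352
((A₁A₂)((A₃A₄)A₅)): 48×33 by 33×26 → 48×26, cost 48·33·26 = 41184; cumulative 125136
Total: 125136 scalar multiplications.

125136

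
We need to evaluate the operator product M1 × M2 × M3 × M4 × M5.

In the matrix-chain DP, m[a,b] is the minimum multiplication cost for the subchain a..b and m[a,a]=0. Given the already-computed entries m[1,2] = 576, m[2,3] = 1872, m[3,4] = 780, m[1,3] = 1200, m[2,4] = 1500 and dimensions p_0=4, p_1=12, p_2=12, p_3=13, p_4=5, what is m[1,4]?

1460

m[1,4] = min over k∈[1,3] of m[1,k]+m[k+1,4]+p_{0}·p_k·p_{4}.
k=1: 0 + 1500 + 4·12·5 = 1740; k=2: 576 + 780 + 4·12·5 = 1596; k=3: 1200 + 0 + 4·13·5 = 1460.
Minimum: 1460 at k=3.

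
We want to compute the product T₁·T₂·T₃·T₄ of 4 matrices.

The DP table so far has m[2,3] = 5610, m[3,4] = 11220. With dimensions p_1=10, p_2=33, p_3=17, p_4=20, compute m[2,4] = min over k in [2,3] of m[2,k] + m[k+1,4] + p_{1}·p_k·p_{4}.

m[2,4] = min over k∈[2,3] of m[2,k]+m[k+1,4]+p_{1}·p_k·p_{4}.
k=2: 0 + 11220 + 10·33·20 = 17820; k=3: 5610 + 0 + 10·17·20 = 9010.
Minimum: 9010 at k=3.

9010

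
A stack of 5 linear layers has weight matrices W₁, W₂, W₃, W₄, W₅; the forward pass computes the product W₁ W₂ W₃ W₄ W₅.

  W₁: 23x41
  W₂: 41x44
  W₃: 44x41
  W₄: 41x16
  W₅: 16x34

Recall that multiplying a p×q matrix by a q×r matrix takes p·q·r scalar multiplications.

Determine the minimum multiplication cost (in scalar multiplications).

85328

Adjacent pairs: W₁W₂ = 23·41·44 = 41492; W₂W₃ = 41·44·41 = 73964; W₃W₄ = 44·41·16 = 28864; W₄W₅ = 41·16·34 = 22304.
Length 3: W₁..W₃: k=1: 0+73964+23·41·41=112627; k=2: 41492+0+23·44·41=82984 → min 82984 | W₂..W₄: k=2: 0+28864+41·44·16=57728; k=3: 73964+0+41·41·16=100860 → min 57728 | W₃..W₅: k=3: 0+22304+44·41·34=83640; k=4: 28864+0+44·16·34=52800 → min 52800.
Length 4: W₁..W₄: k=1: 0+57728+23·41·16=72816; k=2: 41492+28864+23·44·16=86548; k=3: 82984+0+23·41·16=98072 → min 72816 | W₂..W₅: k=2: 0+52800+41·44·34=114136; k=3: 73964+22304+41·41·34=153422; k=4: 57728+0+41·16·34=80032 → min 80032.
Length 5: W₁..W₅: k=1: 0+80032+23·41·34=112094; k=2: 41492+52800+23·44·34=128700; k=3: 82984+22304+23·41·34=137350; k=4: 72816+0+23·16·34=85328 → min 85328.
Optimal order: ((W₁ (W₂ (W₃ W₄))) W₅) with cost 85328.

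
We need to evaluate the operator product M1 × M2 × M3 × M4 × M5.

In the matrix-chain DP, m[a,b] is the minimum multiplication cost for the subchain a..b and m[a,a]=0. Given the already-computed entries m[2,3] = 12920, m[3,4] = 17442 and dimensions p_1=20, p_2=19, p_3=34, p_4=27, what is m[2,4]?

27702

m[2,4] = min over k∈[2,3] of m[2,k]+m[k+1,4]+p_{1}·p_k·p_{4}.
k=2: 0 + 17442 + 20·19·27 = 27702; k=3: 12920 + 0 + 20·34·27 = 31280.
Minimum: 27702 at k=2.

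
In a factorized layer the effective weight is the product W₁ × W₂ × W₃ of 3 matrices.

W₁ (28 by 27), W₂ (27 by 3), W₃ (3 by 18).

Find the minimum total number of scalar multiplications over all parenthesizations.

3780

Order (W₁ × (W₂ × W₃)): (W₂ × W₃): 27×3 by 3×18 → 27×18, cost 27·3·18 = 1458; (W₁ × (W₂ × W₃)): 28×27 by 27×18 → 28×18, cost 28·27·18 = 13608; cumulative 15066. Total 15066.
Order ((W₁ × W₂) × W₃): (W₁ × W₂): 28×27 by 27×3 → 28×3, cost 28·27·3 = 2268; ((W₁ × W₂) × W₃): 28×3 by 3×18 → 28×18, cost 28·3·18 = 1512; cumulative 3780. Total 3780.
Minimum: 3780.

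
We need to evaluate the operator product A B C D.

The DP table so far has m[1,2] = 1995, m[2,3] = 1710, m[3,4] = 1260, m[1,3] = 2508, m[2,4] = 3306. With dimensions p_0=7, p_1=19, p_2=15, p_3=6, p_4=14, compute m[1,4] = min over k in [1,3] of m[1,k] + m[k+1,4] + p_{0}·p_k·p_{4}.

3096

m[1,4] = min over k∈[1,3] of m[1,k]+m[k+1,4]+p_{0}·p_k·p_{4}.
k=1: 0 + 3306 + 7·19·14 = 5168; k=2: 1995 + 1260 + 7·15·14 = 4725; k=3: 2508 + 0 + 7·6·14 = 3096.
Minimum: 3096 at k=3.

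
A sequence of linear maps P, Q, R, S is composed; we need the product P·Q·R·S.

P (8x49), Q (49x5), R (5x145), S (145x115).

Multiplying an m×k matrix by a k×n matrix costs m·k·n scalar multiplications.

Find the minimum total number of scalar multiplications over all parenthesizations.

Adjacent pairs: PQ = 8·49·5 = 1960; QR = 49·5·145 = 35525; RS = 5·145·115 = 83375.
Length 3: P..R: k=1: 0+35525+8·49·145=92365; k=2: 1960+0+8·5·145=7760 → min 7760 | Q..S: k=2: 0+83375+49·5·115=111550; k=3: 35525+0+49·145·115=852600 → min 111550.
Length 4: P..S: k=1: 0+111550+8·49·115=156630; k=2: 1960+83375+8·5·115=89935; k=3: 7760+0+8·145·115=141160 → min 89935.
Optimal order: ((P·Q)·(R·S)) with cost 89935.

89935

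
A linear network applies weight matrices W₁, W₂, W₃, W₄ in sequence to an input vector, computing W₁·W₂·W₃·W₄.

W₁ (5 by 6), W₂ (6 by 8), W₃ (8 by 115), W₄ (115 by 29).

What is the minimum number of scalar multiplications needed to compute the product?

21515

Adjacent pairs: W₁W₂ = 5·6·8 = 240; W₂W₃ = 6·8·115 = 5520; W₃W₄ = 8·115·29 = 26680.
Length 3: W₁..W₃: k=1: 0+5520+5·6·115=8970; k=2: 240+0+5·8·115=4840 → min 4840 | W₂..W₄: k=2: 0+26680+6·8·29=28072; k=3: 5520+0+6·115·29=25530 → min 25530.
Length 4: W₁..W₄: k=1: 0+25530+5·6·29=26400; k=2: 240+26680+5·8·29=28080; k=3: 4840+0+5·115·29=21515 → min 21515.
Optimal order: (((W₁·W₂)·W₃)·W₄) with cost 21515.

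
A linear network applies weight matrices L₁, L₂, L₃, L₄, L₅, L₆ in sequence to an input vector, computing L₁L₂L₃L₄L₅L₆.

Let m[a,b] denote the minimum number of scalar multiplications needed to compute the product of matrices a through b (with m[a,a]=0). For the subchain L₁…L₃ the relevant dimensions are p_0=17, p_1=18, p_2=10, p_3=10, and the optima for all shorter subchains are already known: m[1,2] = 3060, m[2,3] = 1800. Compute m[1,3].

m[1,3] = min over k∈[1,2] of m[1,k]+m[k+1,3]+p_{0}·p_k·p_{3}.
k=1: 0 + 1800 + 17·18·10 = 4860; k=2: 3060 + 0 + 17·10·10 = 4760.
Minimum: 4760 at k=2.

4760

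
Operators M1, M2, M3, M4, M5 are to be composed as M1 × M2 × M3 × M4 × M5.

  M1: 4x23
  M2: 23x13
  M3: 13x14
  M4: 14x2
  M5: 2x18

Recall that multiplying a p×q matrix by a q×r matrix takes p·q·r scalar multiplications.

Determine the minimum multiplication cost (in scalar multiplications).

1290

Adjacent pairs: M1M2 = 4·23·13 = 1196; M2M3 = 23·13·14 = 4186; M3M4 = 13·14·2 = 364; M4M5 = 14·2·18 = 504.
Length 3: M1..M3: k=1: 0+4186+4·23·14=5474; k=2: 1196+0+4·13·14=1924 → min 1924 | M2..M4: k=2: 0+364+23·13·2=962; k=3: 4186+0+23·14·2=4830 → min 962 | M3..M5: k=3: 0+504+13·14·18=3780; k=4: 364+0+13·2·18=832 → min 832.
Length 4: M1..M4: k=1: 0+962+4·23·2=1146; k=2: 1196+364+4·13·2=1664; k=3: 1924+0+4·14·2=2036 → min 1146 | M2..M5: k=2: 0+832+23·13·18=6214; k=3: 4186+504+23·14·18=10486; k=4: 962+0+23·2·18=1790 → min 1790.
Length 5: M1..M5: k=1: 0+1790+4·23·18=3446; k=2: 1196+832+4·13·18=2964; k=3: 1924+504+4·14·18=3436; k=4: 1146+0+4·2·18=1290 → min 1290.
Optimal order: ((M1 × (M2 × (M3 × M4))) × M5) with cost 1290.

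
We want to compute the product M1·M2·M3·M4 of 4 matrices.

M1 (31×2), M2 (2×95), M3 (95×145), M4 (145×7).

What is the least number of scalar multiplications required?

Adjacent pairs: M1M2 = 31·2·95 = 5890; M2M3 = 2·95·145 = 27550; M3M4 = 95·145·7 = 96425.
Length 3: M1..M3: k=1: 0+27550+31·2·145=36540; k=2: 5890+0+31·95·145=432915 → min 36540 | M2..M4: k=2: 0+96425+2·95·7=97755; k=3: 27550+0+2·145·7=29580 → min 29580.
Length 4: M1..M4: k=1: 0+29580+31·2·7=30014; k=2: 5890+96425+31·95·7=122930; k=3: 36540+0+31·145·7=68005 → min 30014.
Optimal order: (M1·((M2·M3)·M4)) with cost 30014.

30014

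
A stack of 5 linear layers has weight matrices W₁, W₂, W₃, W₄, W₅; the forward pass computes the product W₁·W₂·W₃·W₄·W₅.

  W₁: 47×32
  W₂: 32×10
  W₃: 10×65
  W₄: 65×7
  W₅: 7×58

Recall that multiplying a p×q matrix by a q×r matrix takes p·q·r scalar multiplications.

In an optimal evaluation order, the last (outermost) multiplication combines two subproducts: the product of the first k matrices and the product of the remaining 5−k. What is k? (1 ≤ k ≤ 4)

4

Adjacent pairs: W₁W₂ = 47·32·10 = 15040; W₂W₃ = 32·10·65 = 20800; W₃W₄ = 10·65·7 = 4550; W₄W₅ = 65·7·58 = 26390.
Length 3: W₁..W₃: k=1: 0+20800+47·32·65=118560; k=2: 15040+0+47·10·65=45590 → min 45590 | W₂..W₄: k=2: 0+4550+32·10·7=6790; k=3: 20800+0+32·65·7=35360 → min 6790 | W₃..W₅: k=3: 0+26390+10·65·58=64090; k=4: 4550+0+10·7·58=8610 → min 8610.
Length 4: W₁..W₄: k=1: 0+6790+47·32·7=17318; k=2: 15040+4550+47·10·7=22880; k=3: 45590+0+47·65·7=66975 → min 17318 | W₂..W₅: k=2: 0+8610+32·10·58=27170; k=3: 20800+26390+32·65·58=167830; k=4: 6790+0+32·7·58=19782 → min 19782.
Top-level splits: k=1: (W₁..W₁)·(W₂..W₅) → 0+19782+47·32·58 = 107014; k=2: (W₁..W₂)·(W₃..W₅) → 15040+8610+47·10·58 = 50910; k=3: (W₁..W₃)·(W₄..W₅) → 45590+26390+47·65·58 = 249170; k=4: (W₁..W₄)·(W₅..W₅) → 17318+0+47·7·58 = 36400.
Best split is after W₄, i.e. k = 4.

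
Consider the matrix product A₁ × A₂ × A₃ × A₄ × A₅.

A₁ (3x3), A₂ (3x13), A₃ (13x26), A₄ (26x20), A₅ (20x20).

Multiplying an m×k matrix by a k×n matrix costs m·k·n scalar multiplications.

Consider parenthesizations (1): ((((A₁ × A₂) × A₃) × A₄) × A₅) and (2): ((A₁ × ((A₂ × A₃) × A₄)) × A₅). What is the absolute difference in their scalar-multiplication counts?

Order (1) = ((((A₁ × A₂) × A₃) × A₄) × A₅): (A₁ × A₂): 3×3 by 3×13 → 3×13, cost 3·3·13 = 117; ((A₁ × A₂) × A₃): 3×13 by 13×26 → 3×26, cost 3·13·26 = 1014; cumulative 1131; (((A₁ × A₂) × A₃) × A₄): 3×26 by 26×20 → 3×20, cost 3·26·20 = 1560; cumulative 2691; ((((A₁ × A₂) × A₃) × A₄) × A₅): 3×20 by 20×20 → 3×20, cost 3·20·20 = 1200; cumulative 3891. Total 3891.
Order (2) = ((A₁ × ((A₂ × A₃) × A₄)) × A₅): (A₂ × A₃): 3×13 by 13×26 → 3×26, cost 3·13·26 = 1014; ((A₂ × A₃) × A₄): 3×26 by 26×20 → 3×20, cost 3·26·20 = 1560; cumulative 2574; (A₁ × ((A₂ × A₃) × A₄)): 3×3 by 3×20 → 3×20, cost 3·3·20 = 180; cumulative 2754; ((A₁ × ((A₂ × A₃) × A₄)) × A₅): 3×20 by 20×20 → 3×20, cost 3·20·20 = 1200; cumulative 3954. Total 3954.
Difference: |3891 − 3954| = 63.

63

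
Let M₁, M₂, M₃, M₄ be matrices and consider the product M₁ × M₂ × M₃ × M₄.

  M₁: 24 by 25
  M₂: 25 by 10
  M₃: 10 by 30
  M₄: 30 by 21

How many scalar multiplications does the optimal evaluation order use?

17340

Adjacent pairs: M₁M₂ = 24·25·10 = 6000; M₂M₃ = 25·10·30 = 7500; M₃M₄ = 10·30·21 = 6300.
Length 3: M₁..M₃: k=1: 0+7500+24·25·30=25500; k=2: 6000+0+24·10·30=13200 → min 13200 | M₂..M₄: k=2: 0+6300+25·10·21=11550; k=3: 7500+0+25·30·21=23250 → min 11550.
Length 4: M₁..M₄: k=1: 0+11550+24·25·21=24150; k=2: 6000+6300+24·10·21=17340; k=3: 13200+0+24·30·21=28320 → min 17340.
Optimal order: ((M₁ × M₂) × (M₃ × M₄)) with cost 17340.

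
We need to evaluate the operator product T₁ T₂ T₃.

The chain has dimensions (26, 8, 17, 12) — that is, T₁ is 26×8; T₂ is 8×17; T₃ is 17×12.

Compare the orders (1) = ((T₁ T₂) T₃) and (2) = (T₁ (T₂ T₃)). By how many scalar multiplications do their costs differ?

Order (1) = ((T₁ T₂) T₃): (T₁ T₂): 26×8 by 8×17 → 26×17, cost 26·8·17 = 3536; ((T₁ T₂) T₃): 26×17 by 17×12 → 26×12, cost 26·17·12 = 5304; cumulative 8840. Total 8840.
Order (2) = (T₁ (T₂ T₃)): (T₂ T₃): 8×17 by 17×12 → 8×12, cost 8·17·12 = 1632; (T₁ (T₂ T₃)): 26×8 by 8×12 → 26×12, cost 26·8·12 = 2496; cumulative 4128. Total 4128.
Difference: |8840 − 4128| = 4712.

4712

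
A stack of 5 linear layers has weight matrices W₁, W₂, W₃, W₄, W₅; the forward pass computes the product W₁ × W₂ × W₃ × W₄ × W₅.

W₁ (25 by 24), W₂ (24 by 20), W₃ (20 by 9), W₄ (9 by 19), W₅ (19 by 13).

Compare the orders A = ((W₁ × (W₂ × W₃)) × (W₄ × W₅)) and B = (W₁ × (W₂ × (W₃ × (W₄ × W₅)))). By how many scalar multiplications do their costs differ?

Order A = ((W₁ × (W₂ × W₃)) × (W₄ × W₅)): (W₂ × W₃): 24×20 by 20×9 → 24×9, cost 24·20·9 = 4320; (W₁ × (W₂ × W₃)): 25×24 by 24×9 → 25×9, cost 25·24·9 = 5400; cumulative 9720; (W₄ × W₅): 9×19 by 19×13 → 9×13, cost 9·19·13 = 2223; ((W₁ × (W₂ × W₃)) × (W₄ × W₅)): 25×9 by 9×13 → 25×13, cost 25·9·13 = 2925; cumulative 14868. Total 14868.
Order B = (W₁ × (W₂ × (W₃ × (W₄ × W₅)))): (W₄ × W₅): 9×19 by 19×13 → 9×13, cost 9·19·13 = 2223; (W₃ × (W₄ × W₅)): 20×9 by 9×13 → 20×13, cost 20·9·13 = 2340; cumulative 4563; (W₂ × (W₃ × (W₄ × W₅))): 24×20 by 20×13 → 24×13, cost 24·20·13 = 6240; cumulative 10803; (W₁ × (W₂ × (W₃ × (W₄ × W₅)))): 25×24 by 24×13 → 25×13, cost 25·24·13 = 7800; cumulative 18603. Total 18603.
Difference: |14868 − 18603| = 3735.

3735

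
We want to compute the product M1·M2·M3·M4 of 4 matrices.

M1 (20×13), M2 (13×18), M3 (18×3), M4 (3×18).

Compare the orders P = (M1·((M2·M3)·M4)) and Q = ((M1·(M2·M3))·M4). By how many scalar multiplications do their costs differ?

3522

Order P = (M1·((M2·M3)·M4)): (M2·M3): 13×18 by 18×3 → 13×3, cost 13·18·3 = 702; ((M2·M3)·M4): 13×3 by 3×18 → 13×18, cost 13·3·18 = 702; cumulative 1404; (M1·((M2·M3)·M4)): 20×13 by 13×18 → 20×18, cost 20·13·18 = 4680; cumulative 6084. Total 6084.
Order Q = ((M1·(M2·M3))·M4): (M2·M3): 13×18 by 18×3 → 13×3, cost 13·18·3 = 702; (M1·(M2·M3)): 20×13 by 13×3 → 20×3, cost 20·13·3 = 780; cumulative 1482; ((M1·(M2·M3))·M4): 20×3 by 3×18 → 20×18, cost 20·3·18 = 1080; cumulative 2562. Total 2562.
Difference: |6084 − 2562| = 3522.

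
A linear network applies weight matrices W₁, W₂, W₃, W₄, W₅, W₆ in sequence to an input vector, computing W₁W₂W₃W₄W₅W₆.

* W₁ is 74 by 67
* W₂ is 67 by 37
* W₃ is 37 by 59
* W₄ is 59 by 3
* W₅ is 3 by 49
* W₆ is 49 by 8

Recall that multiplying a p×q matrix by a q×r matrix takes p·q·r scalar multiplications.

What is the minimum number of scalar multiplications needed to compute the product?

Adjacent pairs: W₁W₂ = 74·67·37 = 183446; W₂W₃ = 67·37·59 = 146261; W₃W₄ = 37·59·3 = 6549; W₄W₅ = 59·3·49 = 8673; W₅W₆ = 3·49·8 = 1176.
Length 3: W₁..W₃: k=1: 0+146261+74·67·59=438783; k=2: 183446+0+74·37·59=344988 → min 344988 | W₂..W₄: k=2: 0+6549+67·37·3=13986; k=3: 146261+0+67·59·3=158120 → min 13986 | W₃..W₅: k=3: 0+8673+37·59·49=115640; k=4: 6549+0+37·3·49=11988 → min 11988 | W₄..W₆: k=4: 0+1176+59·3·8=2592; k=5: 8673+0+59·49·8=31801 → min 2592.
Length 4: W₁..W₄: k=1: 0+13986+74·67·3=28860; k=2: 183446+6549+74·37·3=198209; k=3: 344988+0+74·59·3=358086 → min 28860 | W₂..W₅: k=2: 0+11988+67·37·49=133459; k=3: 146261+8673+67·59·49=348631; k=4: 13986+0+67·3·49=23835 → min 23835 | W₃..W₆: k=3: 0+2592+37·59·8=20056; k=4: 6549+1176+37·3·8=8613; k=5: 11988+0+37·49·8=26492 → min 8613.
Length 5: W₁..W₅: k=1: 0+23835+74·67·49=266777; k=2: 183446+11988+74·37·49=329596; k=3: 344988+8673+74·59·49=567595; k=4: 28860+0+74·3·49=39738 → min 39738 | W₂..W₆: k=2: 0+8613+67·37·8=28445; k=3: 146261+2592+67·59·8=180477; k=4: 13986+1176+67·3·8=16770; k=5: 23835+0+67·49·8=50099 → min 16770.
Length 6: W₁..W₆: k=1: 0+16770+74·67·8=56434; k=2: 183446+8613+74·37·8=213963; k=3: 344988+2592+74·59·8=382508; k=4: 28860+1176+74·3·8=31812; k=5: 39738+0+74·49·8=68746 → min 31812.
Optimal order: ((W₁(W₂(W₃W₄)))(W₅W₆)) with cost 31812.

31812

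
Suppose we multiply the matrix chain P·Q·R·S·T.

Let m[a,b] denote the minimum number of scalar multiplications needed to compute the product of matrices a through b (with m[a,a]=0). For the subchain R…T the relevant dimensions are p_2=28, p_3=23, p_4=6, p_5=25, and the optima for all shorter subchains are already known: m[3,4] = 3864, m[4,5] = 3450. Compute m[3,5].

8064

m[3,5] = min over k∈[3,4] of m[3,k]+m[k+1,5]+p_{2}·p_k·p_{5}.
k=3: 0 + 3450 + 28·23·25 = 19550; k=4: 3864 + 0 + 28·6·25 = 8064.
Minimum: 8064 at k=4.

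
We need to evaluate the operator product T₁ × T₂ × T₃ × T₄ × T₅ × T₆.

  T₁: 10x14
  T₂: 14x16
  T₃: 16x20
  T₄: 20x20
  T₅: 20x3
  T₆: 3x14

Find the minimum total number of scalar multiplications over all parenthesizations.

Adjacent pairs: T₁T₂ = 10·14·16 = 2240; T₂T₃ = 14·16·20 = 4480; T₃T₄ = 16·20·20 = 6400; T₄T₅ = 20·20·3 = 1200; T₅T₆ = 20·3·14 = 840.
Length 3: T₁..T₃: k=1: 0+4480+10·14·20=7280; k=2: 2240+0+10·16·20=5440 → min 5440 | T₂..T₄: k=2: 0+6400+14·16·20=10880; k=3: 4480+0+14·20·20=10080 → min 10080 | T₃..T₅: k=3: 0+1200+16·20·3=2160; k=4: 6400+0+16·20·3=7360 → min 2160 | T₄..T₆: k=4: 0+840+20·20·14=6440; k=5: 1200+0+20·3·14=2040 → min 2040.
Length 4: T₁..T₄: k=1: 0+10080+10·14·20=12880; k=2: 2240+6400+10·16·20=11840; k=3: 5440+0+10·20·20=9440 → min 9440 | T₂..T₅: k=2: 0+2160+14·16·3=2832; k=3: 4480+1200+14·20·3=6520; k=4: 10080+0+14·20·3=10920 → min 2832 | T₃..T₆: k=3: 0+2040+16·20·14=6520; k=4: 6400+840+16·20·14=11720; k=5: 2160+0+16·3·14=2832 → min 2832.
Length 5: T₁..T₅: k=1: 0+2832+10·14·3=3252; k=2: 2240+2160+10·16·3=4880; k=3: 5440+1200+10·20·3=7240; k=4: 9440+0+10·20·3=10040 → min 3252 | T₂..T₆: k=2: 0+2832+14·16·14=5968; k=3: 4480+2040+14·20·14=10440; k=4: 10080+840+14·20·14=14840; k=5: 2832+0+14·3·14=3420 → min 3420.
Length 6: T₁..T₆: k=1: 0+3420+10·14·14=5380; k=2: 2240+2832+10·16·14=7312; k=3: 5440+2040+10·20·14=10280; k=4: 9440+840+10·20·14=13080; k=5: 3252+0+10·3·14=3672 → min 3672.
Optimal order: ((T₁ × (T₂ × (T₃ × (T₄ × T₅)))) × T₆) with cost 3672.

3672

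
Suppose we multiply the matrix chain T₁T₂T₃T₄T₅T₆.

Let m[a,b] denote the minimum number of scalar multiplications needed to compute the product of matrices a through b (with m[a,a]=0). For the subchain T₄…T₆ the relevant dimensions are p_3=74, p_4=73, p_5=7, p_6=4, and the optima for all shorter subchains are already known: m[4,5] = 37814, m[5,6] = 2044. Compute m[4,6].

m[4,6] = min over k∈[4,5] of m[4,k]+m[k+1,6]+p_{3}·p_k·p_{6}.
k=4: 0 + 2044 + 74·73·4 = 23652; k=5: 37814 + 0 + 74·7·4 = 39886.
Minimum: 23652 at k=4.

23652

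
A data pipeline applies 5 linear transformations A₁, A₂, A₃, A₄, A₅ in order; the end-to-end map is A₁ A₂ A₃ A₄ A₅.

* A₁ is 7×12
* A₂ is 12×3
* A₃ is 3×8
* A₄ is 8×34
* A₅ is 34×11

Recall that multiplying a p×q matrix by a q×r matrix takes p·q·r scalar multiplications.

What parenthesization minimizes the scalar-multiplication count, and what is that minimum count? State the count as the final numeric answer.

Adjacent pairs: A₁A₂ = 7·12·3 = 252; A₂A₃ = 12·3·8 = 288; A₃A₄ = 3·8·34 = 816; A₄A₅ = 8·34·11 = 2992.
Length 3: A₁..A₃: k=1: 0+288+7·12·8=960; k=2: 252+0+7·3·8=420 → min 420 | A₂..A₄: k=2: 0+816+12·3·34=2040; k=3: 288+0+12·8·34=3552 → min 2040 | A₃..A₅: k=3: 0+2992+3·8·11=3256; k=4: 816+0+3·34·11=1938 → min 1938.
Length 4: A₁..A₄: k=1: 0+2040+7·12·34=4896; k=2: 252+816+7·3·34=1782; k=3: 420+0+7·8·34=2324 → min 1782 | A₂..A₅: k=2: 0+1938+12·3·11=2334; k=3: 288+2992+12·8·11=4336; k=4: 2040+0+12·34·11=6528 → min 2334.
Length 5: A₁..A₅: k=1: 0+2334+7·12·11=3258; k=2: 252+1938+7·3·11=2421; k=3: 420+2992+7·8·11=4028; k=4: 1782+0+7·34·11=4400 → min 2421.
Optimal parenthesization: ((A₁ A₂) ((A₃ A₄) A₅)) with cost 2421.

2421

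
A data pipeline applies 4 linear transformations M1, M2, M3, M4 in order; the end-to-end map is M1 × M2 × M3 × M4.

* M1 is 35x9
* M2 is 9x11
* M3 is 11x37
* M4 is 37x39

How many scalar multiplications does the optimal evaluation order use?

Adjacent pairs: M1M2 = 35·9·11 = 3465; M2M3 = 9·11·37 = 3663; M3M4 = 11·37·39 = 15873.
Length 3: M1..M3: k=1: 0+3663+35·9·37=15318; k=2: 3465+0+35·11·37=17710 → min 15318 | M2..M4: k=2: 0+15873+9·11·39=19734; k=3: 3663+0+9·37·39=16650 → min 16650.
Length 4: M1..M4: k=1: 0+16650+35·9·39=28935; k=2: 3465+15873+35·11·39=34353; k=3: 15318+0+35·37·39=65823 → min 28935.
Optimal order: (M1 × ((M2 × M3) × M4)) with cost 28935.

28935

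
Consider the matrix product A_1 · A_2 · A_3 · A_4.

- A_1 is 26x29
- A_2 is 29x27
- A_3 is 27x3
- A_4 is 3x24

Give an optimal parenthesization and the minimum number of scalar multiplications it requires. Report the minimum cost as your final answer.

Adjacent pairs: A_1A_2 = 26·29·27 = 20358; A_2A_3 = 29·27·3 = 2349; A_3A_4 = 27·3·24 = 1944.
Length 3: A_1..A_3: k=1: 0+2349+26·29·3=4611; k=2: 20358+0+26·27·3=22464 → min 4611 | A_2..A_4: k=2: 0+1944+29·27·24=20736; k=3: 2349+0+29·3·24=4437 → min 4437.
Length 4: A_1..A_4: k=1: 0+4437+26·29·24=22533; k=2: 20358+1944+26·27·24=39150; k=3: 4611+0+26·3·24=6483 → min 6483.
Optimal parenthesization: ((A_1 · (A_2 · A_3)) · A_4) with cost 6483.

6483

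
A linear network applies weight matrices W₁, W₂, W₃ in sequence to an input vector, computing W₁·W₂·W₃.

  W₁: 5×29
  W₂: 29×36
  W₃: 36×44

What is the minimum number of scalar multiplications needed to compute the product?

13140

Order (W₁·(W₂·W₃)): (W₂·W₃): 29×36 by 36×44 → 29×44, cost 29·36·44 = 45936; (W₁·(W₂·W₃)): 5×29 by 29×44 → 5×44, cost 5·29·44 = 6380; cumulative 52316. Total 52316.
Order ((W₁·W₂)·W₃): (W₁·W₂): 5×29 by 29×36 → 5×36, cost 5·29·36 = 5220; ((W₁·W₂)·W₃): 5×36 by 36×44 → 5×44, cost 5·36·44 = 7920; cumulative 13140. Total 13140.
Minimum: 13140.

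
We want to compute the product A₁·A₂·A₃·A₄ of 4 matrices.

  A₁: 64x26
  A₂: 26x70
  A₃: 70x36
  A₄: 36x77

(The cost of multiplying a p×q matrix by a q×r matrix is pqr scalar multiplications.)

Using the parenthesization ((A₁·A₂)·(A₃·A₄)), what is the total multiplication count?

655480

(A₁·A₂): 64×26 by 26×70 → 64×70, cost 64·26·70 = 116480
(A₃·A₄): 70×36 by 36×77 → 70×77, cost 70·36·77 = 194040
((A₁·A₂)·(A₃·A₄)): 64×70 by 70×77 → 64×77, cost 64·70·77 = 344960; cumulative 655480
Total: 655480 scalar multiplications.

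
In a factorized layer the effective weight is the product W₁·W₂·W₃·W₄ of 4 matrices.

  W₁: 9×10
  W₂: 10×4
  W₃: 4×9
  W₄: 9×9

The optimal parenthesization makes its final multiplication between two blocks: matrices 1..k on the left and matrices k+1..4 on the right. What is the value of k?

2

Adjacent pairs: W₁W₂ = 9·10·4 = 360; W₂W₃ = 10·4·9 = 360; W₃W₄ = 4·9·9 = 324.
Length 3: W₁..W₃: k=1: 0+360+9·10·9=1170; k=2: 360+0+9·4·9=684 → min 684 | W₂..W₄: k=2: 0+324+10·4·9=684; k=3: 360+0+10·9·9=1170 → min 684.
Top-level splits: k=1: (W₁..W₁)·(W₂..W₄) → 0+684+9·10·9 = 1494; k=2: (W₁..W₂)·(W₃..W₄) → 360+324+9·4·9 = 1008; k=3: (W₁..W₃)·(W₄..W₄) → 684+0+9·9·9 = 1413.
Best split is after W₂, i.e. k = 2.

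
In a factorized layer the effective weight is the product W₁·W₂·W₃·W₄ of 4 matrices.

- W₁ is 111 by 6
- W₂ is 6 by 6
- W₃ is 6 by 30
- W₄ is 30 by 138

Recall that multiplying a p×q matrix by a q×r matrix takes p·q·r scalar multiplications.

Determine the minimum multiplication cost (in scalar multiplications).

Adjacent pairs: W₁W₂ = 111·6·6 = 3996; W₂W₃ = 6·6·30 = 1080; W₃W₄ = 6·30·138 = 24840.
Length 3: W₁..W₃: k=1: 0+1080+111·6·30=21060; k=2: 3996+0+111·6·30=23976 → min 21060 | W₂..W₄: k=2: 0+24840+6·6·138=29808; k=3: 1080+0+6·30·138=25920 → min 25920.
Length 4: W₁..W₄: k=1: 0+25920+111·6·138=117828; k=2: 3996+24840+111·6·138=120744; k=3: 21060+0+111·30·138=480600 → min 117828.
Optimal order: (W₁·((W₂·W₃)·W₄)) with cost 117828.

117828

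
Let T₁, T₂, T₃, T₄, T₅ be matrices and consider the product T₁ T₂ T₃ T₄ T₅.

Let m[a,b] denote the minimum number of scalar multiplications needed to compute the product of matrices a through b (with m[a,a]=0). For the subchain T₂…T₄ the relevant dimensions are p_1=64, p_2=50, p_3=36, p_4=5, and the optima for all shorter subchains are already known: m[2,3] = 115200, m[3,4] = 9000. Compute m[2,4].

25000

m[2,4] = min over k∈[2,3] of m[2,k]+m[k+1,4]+p_{1}·p_k·p_{4}.
k=2: 0 + 9000 + 64·50·5 = 25000; k=3: 115200 + 0 + 64·36·5 = 126720.
Minimum: 25000 at k=2.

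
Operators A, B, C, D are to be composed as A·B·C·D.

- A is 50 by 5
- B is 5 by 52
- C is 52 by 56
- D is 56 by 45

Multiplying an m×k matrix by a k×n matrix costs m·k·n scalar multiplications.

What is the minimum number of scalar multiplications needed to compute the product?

Adjacent pairs: AB = 50·5·52 = 13000; BC = 5·52·56 = 14560; CD = 52·56·45 = 131040.
Length 3: A..C: k=1: 0+14560+50·5·56=28560; k=2: 13000+0+50·52·56=158600 → min 28560 | B..D: k=2: 0+131040+5·52·45=142740; k=3: 14560+0+5·56·45=27160 → min 27160.
Length 4: A..D: k=1: 0+27160+50·5·45=38410; k=2: 13000+131040+50·52·45=261040; k=3: 28560+0+50·56·45=154560 → min 38410.
Optimal order: (A·((B·C)·D)) with cost 38410.

38410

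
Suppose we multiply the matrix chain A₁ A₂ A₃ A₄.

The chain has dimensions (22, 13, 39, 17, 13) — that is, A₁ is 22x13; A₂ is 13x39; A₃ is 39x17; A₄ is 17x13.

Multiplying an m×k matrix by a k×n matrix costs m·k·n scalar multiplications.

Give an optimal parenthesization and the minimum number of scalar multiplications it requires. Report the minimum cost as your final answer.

15210

Adjacent pairs: A₁A₂ = 22·13·39 = 11154; A₂A₃ = 13·39·17 = 8619; A₃A₄ = 39·17·13 = 8619.
Length 3: A₁..A₃: k=1: 0+8619+22·13·17=13481; k=2: 11154+0+22·39·17=25740 → min 13481 | A₂..A₄: k=2: 0+8619+13·39·13=15210; k=3: 8619+0+13·17·13=11492 → min 11492.
Length 4: A₁..A₄: k=1: 0+11492+22·13·13=15210; k=2: 11154+8619+22·39·13=30927; k=3: 13481+0+22·17·13=18343 → min 15210.
Optimal parenthesization: (A₁ ((A₂ A₃) A₄)) with cost 15210.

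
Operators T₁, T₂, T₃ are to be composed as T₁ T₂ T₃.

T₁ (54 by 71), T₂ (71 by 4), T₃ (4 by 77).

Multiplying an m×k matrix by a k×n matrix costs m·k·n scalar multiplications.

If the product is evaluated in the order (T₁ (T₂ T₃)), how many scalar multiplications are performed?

(T₂ T₃): 71×4 by 4×77 → 71×77, cost 71·4·77 = 21868
(T₁ (T₂ T₃)): 54×71 by 71×77 → 54×77, cost 54·71·77 = 295218; cumulative 317086
Total: 317086 scalar multiplications.

317086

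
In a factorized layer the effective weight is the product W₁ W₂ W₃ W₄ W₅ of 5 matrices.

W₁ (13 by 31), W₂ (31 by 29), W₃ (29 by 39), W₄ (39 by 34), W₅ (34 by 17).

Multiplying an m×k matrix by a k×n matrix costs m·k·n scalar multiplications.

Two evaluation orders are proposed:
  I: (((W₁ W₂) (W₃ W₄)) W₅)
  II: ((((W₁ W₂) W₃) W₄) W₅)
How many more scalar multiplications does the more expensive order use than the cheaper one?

19331

Order I = (((W₁ W₂) (W₃ W₄)) W₅): (W₁ W₂): 13×31 by 31×29 → 13×29, cost 13·31·29 = 11687; (W₃ W₄): 29×39 by 39×34 → 29×34, cost 29·39·34 = 38454; ((W₁ W₂) (W₃ W₄)): 13×29 by 29×34 → 13×34, cost 13·29·34 = 12818; cumulative 62959; (((W₁ W₂) (W₃ W₄)) W₅): 13×34 by 34×17 → 13×17, cost 13·34·17 = 7514; cumulative 70473. Total 70473.
Order II = ((((W₁ W₂) W₃) W₄) W₅): (W₁ W₂): 13×31 by 31×29 → 13×29, cost 13·31·29 = 11687; ((W₁ W₂) W₃): 13×29 by 29×39 → 13×39, cost 13·29·39 = 14703; cumulative 26390; (((W₁ W₂) W₃) W₄): 13×39 by 39×34 → 13×34, cost 13·39·34 = 17238; cumulative 43628; ((((W₁ W₂) W₃) W₄) W₅): 13×34 by 34×17 → 13×17, cost 13·34·17 = 7514; cumulative 51142. Total 51142.
Difference: |70473 − 51142| = 19331.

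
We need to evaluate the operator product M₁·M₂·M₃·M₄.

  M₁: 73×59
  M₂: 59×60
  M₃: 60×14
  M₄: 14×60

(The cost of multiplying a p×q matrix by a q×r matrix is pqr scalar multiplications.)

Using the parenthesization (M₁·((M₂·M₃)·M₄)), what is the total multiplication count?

(M₂·M₃): 59×60 by 60×14 → 59×14, cost 59·60·14 = 49560
((M₂·M₃)·M₄): 59×14 by 14×60 → 59×60, cost 59·14·60 = 49560; cumulative 99120
(M₁·((M₂·M₃)·M₄)): 73×59 by 59×60 → 73×60, cost 73·59·60 = 258420; cumulative 357540
Total: 357540 scalar multiplications.

357540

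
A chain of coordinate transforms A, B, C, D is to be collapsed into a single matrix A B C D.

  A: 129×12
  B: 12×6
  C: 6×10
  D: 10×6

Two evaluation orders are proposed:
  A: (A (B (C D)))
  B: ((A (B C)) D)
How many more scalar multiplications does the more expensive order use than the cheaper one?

13860

Order A = (A (B (C D))): (C D): 6×10 by 10×6 → 6×6, cost 6·10·6 = 360; (B (C D)): 12×6 by 6×6 → 12×6, cost 12·6·6 = 432; cumulative 792; (A (B (C D))): 129×12 by 12×6 → 129×6, cost 129·12·6 = 9288; cumulative 10080. Total 10080.
Order B = ((A (B C)) D): (B C): 12×6 by 6×10 → 12×10, cost 12·6·10 = 720; (A (B C)): 129×12 by 12×10 → 129×10, cost 129·12·10 = 15480; cumulative 16200; ((A (B C)) D): 129×10 by 10×6 → 129×6, cost 129·10·6 = 7740; cumulative 23940. Total 23940.
Difference: |10080 − 23940| = 13860.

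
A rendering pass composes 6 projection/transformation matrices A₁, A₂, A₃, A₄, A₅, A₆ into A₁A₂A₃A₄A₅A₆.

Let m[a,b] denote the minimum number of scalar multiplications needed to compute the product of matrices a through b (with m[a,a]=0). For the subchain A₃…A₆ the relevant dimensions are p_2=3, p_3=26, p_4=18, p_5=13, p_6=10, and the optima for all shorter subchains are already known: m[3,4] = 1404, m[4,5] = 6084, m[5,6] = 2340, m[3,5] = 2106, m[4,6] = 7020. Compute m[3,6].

m[3,6] = min over k∈[3,5] of m[3,k]+m[k+1,6]+p_{2}·p_k·p_{6}.
k=3: 0 + 7020 + 3·26·10 = 7800; k=4: 1404 + 2340 + 3·18·10 = 4284; k=5: 2106 + 0 + 3·13·10 = 2496.
Minimum: 2496 at k=5.

2496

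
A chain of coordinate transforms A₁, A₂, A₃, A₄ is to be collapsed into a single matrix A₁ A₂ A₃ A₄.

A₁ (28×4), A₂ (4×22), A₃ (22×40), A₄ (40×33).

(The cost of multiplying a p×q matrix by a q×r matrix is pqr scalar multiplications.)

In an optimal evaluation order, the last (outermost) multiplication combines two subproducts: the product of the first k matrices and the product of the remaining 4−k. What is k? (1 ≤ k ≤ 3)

Adjacent pairs: A₁A₂ = 28·4·22 = 2464; A₂A₃ = 4·22·40 = 3520; A₃A₄ = 22·40·33 = 29040.
Length 3: A₁..A₃: k=1: 0+3520+28·4·40=8000; k=2: 2464+0+28·22·40=27104 → min 8000 | A₂..A₄: k=2: 0+29040+4·22·33=31944; k=3: 3520+0+4·40·33=8800 → min 8800.
Top-level splits: k=1: (A₁..A₁)·(A₂..A₄) → 0+8800+28·4·33 = 12496; k=2: (A₁..A₂)·(A₃..A₄) → 2464+29040+28·22·33 = 51832; k=3: (A₁..A₃)·(A₄..A₄) → 8000+0+28·40·33 = 44960.
Best split is after A₁, i.e. k = 1.

1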